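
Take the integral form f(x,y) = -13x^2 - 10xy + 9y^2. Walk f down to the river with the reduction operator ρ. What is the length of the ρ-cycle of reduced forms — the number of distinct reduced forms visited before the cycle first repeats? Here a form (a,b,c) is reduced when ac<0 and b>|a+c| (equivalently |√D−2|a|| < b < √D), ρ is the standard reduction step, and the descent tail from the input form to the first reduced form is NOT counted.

D = 568, ⌊√D⌋ = 23
descent: ρ → (9,10,-13)  [lands on river]
river: ρ → (-13,16,6)
river: ρ → (6,20,-7)
river: ρ → (-7,22,3)
river: ρ → (3,20,-14)
river: ρ → (-14,8,9)
ρ-cycle length = 6 (tail of 1 descent step not counted)

6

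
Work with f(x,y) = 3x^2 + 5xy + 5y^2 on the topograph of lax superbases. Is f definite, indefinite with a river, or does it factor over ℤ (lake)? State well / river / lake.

D = b²−4ac = 5² − 4·3·5 = -35
D < 0 ⇒ definite ⇒ every region one sign ⇒ single well

well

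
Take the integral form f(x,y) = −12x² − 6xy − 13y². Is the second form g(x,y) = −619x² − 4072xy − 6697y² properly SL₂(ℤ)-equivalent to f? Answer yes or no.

D₁ = -588, D₂ = -588
f is negative-definite; reduce −f:
−f: reduced (well bottom): (12,6,13) with a≤c, −a<b≤a
flip sign back: reduced form of f is (-12,-6,-13)
g is negative-definite; reduce −g:
−g: translate: b→358 (≡4072 mod 1238), so (619,4072,6697)→(619,358,52)
−g: flip: (619,358,52)→(52,-358,619)
−g: translate: b→-46 (≡-358 mod 104), so (52,-358,619)→(52,-46,13)
−g: flip: (52,-46,13)→(13,46,52)
−g: translate: b→-6 (≡46 mod 26), so (13,46,52)→(13,-6,12)
−g: flip: (13,-6,12)→(12,6,13)
−g: reduced (well bottom): (12,6,13) with a≤c, −a<b≤a
flip sign back: reduced form of g is (-12,-6,-13)
reduced forms (-12, -6, -13) vs (-12, -6, -13) ⇒ equivalent

yes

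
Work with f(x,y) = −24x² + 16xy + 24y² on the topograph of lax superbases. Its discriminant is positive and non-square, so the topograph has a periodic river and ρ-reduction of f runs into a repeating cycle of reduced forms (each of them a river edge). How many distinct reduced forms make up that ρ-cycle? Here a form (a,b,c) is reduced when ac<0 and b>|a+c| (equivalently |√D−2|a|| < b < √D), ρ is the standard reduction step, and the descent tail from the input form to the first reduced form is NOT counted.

D = 2560, ⌊√D⌋ = 50
river: ρ → (24,32,-16)
river: ρ → (-16,32,24)
river: ρ → (24,16,-24)
river: ρ → (-24,32,16)
river: ρ → (16,32,-24)
river: ρ → (-24,16,24)
ρ-cycle length = 6 (tail of 0 descent steps not counted)

6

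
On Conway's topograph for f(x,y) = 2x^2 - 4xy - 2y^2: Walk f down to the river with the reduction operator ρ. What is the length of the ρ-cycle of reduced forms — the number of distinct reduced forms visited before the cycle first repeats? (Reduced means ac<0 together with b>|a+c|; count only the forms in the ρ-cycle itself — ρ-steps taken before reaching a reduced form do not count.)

D = 32, ⌊√D⌋ = 5
descent: ρ → (-2,4,2)  [lands on river]
river: ρ → (2,4,-2)
ρ-cycle length = 2 (tail of 1 descent step not counted)

2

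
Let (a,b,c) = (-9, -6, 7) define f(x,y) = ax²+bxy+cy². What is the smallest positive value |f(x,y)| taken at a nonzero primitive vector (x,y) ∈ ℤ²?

descent: ρ → (7,6,-9)  [lands on river]
river: ρ → (-9,12,4)
river: ρ → (4,12,-9)
river: ρ → (-9,6,7)
river: ρ → (7,8,-8)
river: ρ → (-8,8,7)
closes: descent 1, river 6
min |a| on river = 4

4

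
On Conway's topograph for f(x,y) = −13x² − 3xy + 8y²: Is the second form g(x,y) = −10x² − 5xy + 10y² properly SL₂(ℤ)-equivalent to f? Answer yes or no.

D₁ = 425, D₂ = 425
river cycle of f (length 10): (8, 19, -2), (-2, 17, 17), (17, 17, -2), (-2, 19, 8), (8, 13, -8), (-8, 19, 2), (2, 17, -17), (-17, 17, 2), (2, 19, -8), (-8, 13, 8)
river cycle of g (length 6): (10, 5, -10), (-10, 15, 5), (5, 15, -10), (-10, 5, 10), (10, 15, -5), (-5, 15, 10)
cycles differ ⇒ inequivalent

no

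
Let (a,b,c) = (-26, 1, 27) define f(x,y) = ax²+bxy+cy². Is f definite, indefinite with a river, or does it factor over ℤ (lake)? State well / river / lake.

D = b²−4ac = 1² − 4·(-26)·27 = 2809
D = 53² is a perfect square ⇒ form factors over ℤ ⇒ lakes

lake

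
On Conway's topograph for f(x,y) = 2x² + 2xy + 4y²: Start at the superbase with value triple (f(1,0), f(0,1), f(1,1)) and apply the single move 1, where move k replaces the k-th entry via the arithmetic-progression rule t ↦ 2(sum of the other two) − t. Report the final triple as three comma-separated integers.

start (2,4,8) = (f(1,0),f(0,1),f(1,1))
replace slot 1: 2·(4+8) − 2 = 22 → (22,4,8)

22,4,8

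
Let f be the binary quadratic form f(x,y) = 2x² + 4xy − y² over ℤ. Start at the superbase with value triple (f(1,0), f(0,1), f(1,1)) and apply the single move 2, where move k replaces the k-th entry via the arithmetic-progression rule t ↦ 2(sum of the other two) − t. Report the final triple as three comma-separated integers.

start (2,-1,5) = (f(1,0),f(0,1),f(1,1))
replace slot 2: 2·(2+5) − (-1) = 15 → (2,15,5)

2,15,5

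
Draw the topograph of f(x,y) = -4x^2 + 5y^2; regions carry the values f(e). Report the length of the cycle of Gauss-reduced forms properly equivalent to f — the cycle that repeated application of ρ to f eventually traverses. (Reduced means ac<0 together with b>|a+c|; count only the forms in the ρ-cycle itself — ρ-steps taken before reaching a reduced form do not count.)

D = 80, ⌊√D⌋ = 8
descent: ρ → (5,0,-4)
descent: ρ → (-4,8,1)  [lands on river]
river: ρ → (1,8,-4)
ρ-cycle length = 2 (tail of 2 descent steps not counted)

2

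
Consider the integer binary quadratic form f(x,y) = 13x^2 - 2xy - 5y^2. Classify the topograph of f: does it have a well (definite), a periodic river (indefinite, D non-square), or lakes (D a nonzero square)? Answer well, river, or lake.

D = b²−4ac = (-2)² − 4·13·(-5) = 264
D > 0 non-square ⇒ indefinite ⇒ periodic river

river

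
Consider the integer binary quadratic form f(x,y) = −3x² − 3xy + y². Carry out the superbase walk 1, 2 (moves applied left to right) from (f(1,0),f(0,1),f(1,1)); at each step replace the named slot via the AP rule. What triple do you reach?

start (-3,1,-5) = (f(1,0),f(0,1),f(1,1))
replace slot 1: 2·(1+(-5)) − (-3) = -5 → (-5,1,-5)
replace slot 2: 2·((-5)+(-5)) − 1 = -21 → (-5,-21,-5)

-5,-21,-5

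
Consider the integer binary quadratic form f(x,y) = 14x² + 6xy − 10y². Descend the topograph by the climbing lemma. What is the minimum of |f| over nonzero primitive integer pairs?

river: ρ → (-10,14,10)
river: ρ → (10,6,-14)
river: ρ → (-14,22,2)
river: ρ → (2,22,-14)
river: ρ → (-14,6,10)
river: ρ → (10,14,-10)
river: ρ → (-10,6,14)
river: ρ → (14,22,-2)
river: ρ → (-2,22,14)
river: ρ → (14,6,-10)
closes: descent 0, river 10
min |a| on river = 2

2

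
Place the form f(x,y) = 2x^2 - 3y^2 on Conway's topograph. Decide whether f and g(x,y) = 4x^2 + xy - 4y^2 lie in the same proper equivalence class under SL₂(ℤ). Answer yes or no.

D₁ = 24, D₂ = 65
discriminants differ ⇒ not SL₂(ℤ)-equivalent

no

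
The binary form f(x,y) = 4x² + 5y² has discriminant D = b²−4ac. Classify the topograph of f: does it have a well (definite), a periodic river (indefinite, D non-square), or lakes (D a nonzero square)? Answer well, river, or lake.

D = b²−4ac = 0² − 4·4·5 = -80
D < 0 ⇒ definite ⇒ every region one sign ⇒ single well

well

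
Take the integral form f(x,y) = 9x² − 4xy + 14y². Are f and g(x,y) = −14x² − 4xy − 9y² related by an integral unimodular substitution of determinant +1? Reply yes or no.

D₁ = -488, D₂ = -488
f: reduced (well bottom): (9,-4,14) with a≤c, −a<b≤a
g is negative-definite; reduce −g:
−g: flip: (14,4,9)→(9,-4,14)
−g: reduced (well bottom): (9,-4,14) with a≤c, −a<b≤a
flip sign back: reduced form of g is (-9,4,-14)
reduced forms (9, -4, 14) vs (-9, 4, -14) ⇒ inequivalent

no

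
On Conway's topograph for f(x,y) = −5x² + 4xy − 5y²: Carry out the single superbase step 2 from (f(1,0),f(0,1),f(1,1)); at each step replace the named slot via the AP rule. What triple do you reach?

start (-5,-5,-6) = (f(1,0),f(0,1),f(1,1))
replace slot 2: 2·((-5)+(-6)) − (-5) = -17 → (-5,-17,-6)

-5,-17,-6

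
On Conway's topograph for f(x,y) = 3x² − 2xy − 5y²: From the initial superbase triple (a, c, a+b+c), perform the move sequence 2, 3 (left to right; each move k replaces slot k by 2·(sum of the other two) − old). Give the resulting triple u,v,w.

start (3,-5,-4) = (f(1,0),f(0,1),f(1,1))
replace slot 2: 2·(3+(-4)) − (-5) = 3 → (3,3,-4)
replace slot 3: 2·(3+3) − (-4) = 16 → (3,3,16)

3,3,16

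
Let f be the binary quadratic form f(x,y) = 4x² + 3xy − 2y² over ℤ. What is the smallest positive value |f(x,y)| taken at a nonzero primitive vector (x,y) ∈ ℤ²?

river: ρ → (-2,5,2)
river: ρ → (2,3,-4)
river: ρ → (-4,5,1)
river: ρ → (1,5,-4)
river: ρ → (-4,3,2)
river: ρ → (2,5,-2)
river: ρ → (-2,3,4)
river: ρ → (4,5,-1)
river: ρ → (-1,5,4)
river: ρ → (4,3,-2)
closes: descent 0, river 10
min |a| on river = 1

1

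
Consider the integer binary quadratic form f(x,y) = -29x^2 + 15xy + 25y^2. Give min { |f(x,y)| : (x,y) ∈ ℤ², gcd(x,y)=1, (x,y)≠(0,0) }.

river: ρ → (25,35,-19)
river: ρ → (-19,41,19)
river: ρ → (19,35,-25)
river: ρ → (-25,15,29)
river: ρ → (29,43,-11)
river: ρ → (-11,45,25)
river: ρ → (25,55,-1)
river: ρ → (-1,55,25)
river: ρ → (25,45,-11)
river: ρ → (-11,43,29)
river: ρ → (29,15,-25)
river: ρ → (-25,35,19)
river: ρ → (19,41,-19)
river: ρ → (-19,35,25)
river: ρ → (25,15,-29)
river: ρ → (-29,43,11)
river: ρ → (11,45,-25)
river: ρ → (-25,55,1)
river: ρ → (1,55,-25)
river: ρ → (-25,45,11)
river: ρ → (11,43,-29)
river: ρ → (-29,15,25)
closes: descent 0, river 22
min |a| on river = 1

1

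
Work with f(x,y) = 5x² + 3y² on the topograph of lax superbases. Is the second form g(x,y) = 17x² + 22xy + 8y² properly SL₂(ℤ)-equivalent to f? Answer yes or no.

D₁ = -60, D₂ = -60
f: flip: (5,0,3)→(3,0,5)
f: reduced (well bottom): (3,0,5) with a≤c, −a<b≤a
g: translate: b→-12 (≡22 mod 34), so (17,22,8)→(17,-12,3)
g: flip: (17,-12,3)→(3,12,17)
g: translate: b→0 (≡12 mod 6), so (3,12,17)→(3,0,5)
g: reduced (well bottom): (3,0,5) with a≤c, −a<b≤a
reduced forms (3, 0, 5) vs (3, 0, 5) ⇒ equivalent

yes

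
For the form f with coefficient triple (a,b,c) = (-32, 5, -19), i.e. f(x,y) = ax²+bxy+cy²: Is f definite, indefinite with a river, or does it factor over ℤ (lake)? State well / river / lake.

D = b²−4ac = 5² − 4·(-32)·(-19) = -2407
D < 0 ⇒ definite ⇒ every region one sign ⇒ single well

well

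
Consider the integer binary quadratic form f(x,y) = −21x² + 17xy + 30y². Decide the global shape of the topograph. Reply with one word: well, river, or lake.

D = b²−4ac = 17² − 4·(-21)·30 = 2809
D = 53² is a perfect square ⇒ form factors over ℤ ⇒ lakes

lake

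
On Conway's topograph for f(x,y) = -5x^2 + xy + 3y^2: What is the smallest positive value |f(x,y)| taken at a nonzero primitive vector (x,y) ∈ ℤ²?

descent: ρ → (3,5,-3)  [lands on river]
river: ρ → (-3,7,1)
river: ρ → (1,7,-3)
river: ρ → (-3,5,3)
river: ρ → (3,7,-1)
river: ρ → (-1,7,3)
closes: descent 1, river 6
min |a| on river = 1

1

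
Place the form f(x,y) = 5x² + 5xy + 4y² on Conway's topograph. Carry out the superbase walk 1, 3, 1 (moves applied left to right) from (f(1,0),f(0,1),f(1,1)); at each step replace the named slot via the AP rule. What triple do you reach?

start (5,4,14) = (f(1,0),f(0,1),f(1,1))
replace slot 1: 2·(4+14) − 5 = 31 → (31,4,14)
replace slot 3: 2·(31+4) − 14 = 56 → (31,4,56)
replace slot 1: 2·(4+56) − 31 = 89 → (89,4,56)

89,4,56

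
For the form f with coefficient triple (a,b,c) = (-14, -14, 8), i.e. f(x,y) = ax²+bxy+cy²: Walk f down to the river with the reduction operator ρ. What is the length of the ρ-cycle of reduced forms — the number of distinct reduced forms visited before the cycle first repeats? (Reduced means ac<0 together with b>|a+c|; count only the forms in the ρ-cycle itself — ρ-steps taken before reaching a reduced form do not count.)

D = 644, ⌊√D⌋ = 25
descent: ρ → (8,14,-14)  [lands on river]
river: ρ → (-14,14,8)
river: ρ → (8,18,-10)
river: ρ → (-10,22,4)
river: ρ → (4,18,-20)
river: ρ → (-20,22,2)
river: ρ → (2,22,-20)
river: ρ → (-20,18,4)
river: ρ → (4,22,-10)
river: ρ → (-10,18,8)
ρ-cycle length = 10 (tail of 1 descent step not counted)

10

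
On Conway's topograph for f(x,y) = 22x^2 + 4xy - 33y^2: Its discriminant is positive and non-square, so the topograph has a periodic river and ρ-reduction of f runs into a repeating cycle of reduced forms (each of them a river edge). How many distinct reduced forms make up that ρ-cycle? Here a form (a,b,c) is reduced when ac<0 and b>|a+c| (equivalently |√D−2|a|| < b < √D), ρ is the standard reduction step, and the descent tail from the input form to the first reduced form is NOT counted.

D = 2920, ⌊√D⌋ = 54
descent: ρ → (-33,-4,22)
descent: ρ → (22,48,-7)  [lands on river]
river: ρ → (-7,50,15)
river: ρ → (15,40,-22)
river: ρ → (-22,48,7)
river: ρ → (7,50,-15)
river: ρ → (-15,40,22)
ρ-cycle length = 6 (tail of 2 descent steps not counted)

6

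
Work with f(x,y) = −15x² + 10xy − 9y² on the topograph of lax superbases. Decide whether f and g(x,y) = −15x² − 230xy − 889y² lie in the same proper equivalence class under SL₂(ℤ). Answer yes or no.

D₁ = -440, D₂ = -440
f is negative-definite; reduce −f:
−f: flip: (15,-10,9)→(9,10,15)
−f: translate: b→-8 (≡10 mod 18), so (9,10,15)→(9,-8,14)
−f: reduced (well bottom): (9,-8,14) with a≤c, −a<b≤a
flip sign back: reduced form of f is (-9,8,-14)
g is negative-definite; reduce −g:
−g: translate: b→-10 (≡230 mod 30), so (15,230,889)→(15,-10,9)
−g: flip: (15,-10,9)→(9,10,15)
−g: translate: b→-8 (≡10 mod 18), so (9,10,15)→(9,-8,14)
−g: reduced (well bottom): (9,-8,14) with a≤c, −a<b≤a
flip sign back: reduced form of g is (-9,8,-14)
reduced forms (-9, 8, -14) vs (-9, 8, -14) ⇒ equivalent

yes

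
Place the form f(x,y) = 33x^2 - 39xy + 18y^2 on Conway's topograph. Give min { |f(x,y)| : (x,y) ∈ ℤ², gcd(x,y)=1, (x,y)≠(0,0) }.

translate: b→27 (≡-39 mod 66), so (33,-39,18)→(33,27,12)
flip: (33,27,12)→(12,-27,33)
translate: b→-3 (≡-27 mod 24), so (12,-27,33)→(12,-3,18)
reduced (well bottom): (12,-3,18) with a≤c, −a<b≤a
well minimum = a = 12

12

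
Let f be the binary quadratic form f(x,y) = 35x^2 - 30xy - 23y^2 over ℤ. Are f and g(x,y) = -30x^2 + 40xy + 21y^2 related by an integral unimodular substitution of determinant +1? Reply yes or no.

D₁ = 4120, D₂ = 4120
river cycle of f (length 22): (-23, 30, 35), (35, 40, -18), (-18, 32, 43), (43, 54, -7), (-7, 58, 27), (27, 50, -15), (-15, 40, 42), (42, 44, -13), (-13, 60, 10), (10, 60, -13), … (12 more)
river cycle of g (length 26): (21, 44, -26), (-26, 60, 5), (5, 60, -26), (-26, 44, 21), (21, 40, -30), (-30, 20, 31), (31, 42, -19), (-19, 34, 39), (39, 44, -14), (-14, 40, 45), … (16 more)
cycles differ ⇒ inequivalent

no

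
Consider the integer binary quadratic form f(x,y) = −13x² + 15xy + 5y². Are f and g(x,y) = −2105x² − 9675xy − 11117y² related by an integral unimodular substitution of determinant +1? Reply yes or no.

D₁ = 485, D₂ = 485
river cycle of f (length 10): (5, 15, -13), (-13, 11, 7), (7, 17, -7), (-7, 11, 13), (13, 15, -5), (-5, 15, 13), (13, 11, -7), (-7, 17, 7), (7, 11, -13), (-13, 15, 5)
river cycle of g (length 10): (5, 15, -13), (-13, 11, 7), (7, 17, -7), (-7, 11, 13), (13, 15, -5), (-5, 15, 13), (13, 11, -7), (-7, 17, 7), (7, 11, -13), (-13, 15, 5)
cycles coincide ⇒ equivalent

yes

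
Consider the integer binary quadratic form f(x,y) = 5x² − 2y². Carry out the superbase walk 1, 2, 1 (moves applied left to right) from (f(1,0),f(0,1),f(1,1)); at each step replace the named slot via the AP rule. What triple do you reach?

start (5,-2,3) = (f(1,0),f(0,1),f(1,1))
replace slot 1: 2·((-2)+3) − 5 = -3 → (-3,-2,3)
replace slot 2: 2·((-3)+3) − (-2) = 2 → (-3,2,3)
replace slot 1: 2·(2+3) − (-3) = 13 → (13,2,3)

13,2,3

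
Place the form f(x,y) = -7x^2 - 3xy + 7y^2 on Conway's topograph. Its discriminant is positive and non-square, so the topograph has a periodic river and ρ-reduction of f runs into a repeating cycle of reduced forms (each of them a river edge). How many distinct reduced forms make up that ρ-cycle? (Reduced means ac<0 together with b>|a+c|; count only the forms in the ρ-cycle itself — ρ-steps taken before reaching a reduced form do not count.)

D = 205, ⌊√D⌋ = 14
descent: ρ → (7,3,-7)  [lands on river]
river: ρ → (-7,11,3)
river: ρ → (3,13,-3)
river: ρ → (-3,11,7)
ρ-cycle length = 4 (tail of 1 descent step not counted)

4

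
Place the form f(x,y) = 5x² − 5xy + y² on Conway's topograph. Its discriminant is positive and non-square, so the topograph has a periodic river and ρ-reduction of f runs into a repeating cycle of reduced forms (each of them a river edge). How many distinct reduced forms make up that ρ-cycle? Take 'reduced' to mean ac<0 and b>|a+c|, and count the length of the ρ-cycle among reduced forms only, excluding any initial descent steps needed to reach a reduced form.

D = 5, ⌊√D⌋ = 2
descent: ρ → (1,1,-1)  [lands on river]
river: ρ → (-1,1,1)
ρ-cycle length = 2 (tail of 1 descent step not counted)

2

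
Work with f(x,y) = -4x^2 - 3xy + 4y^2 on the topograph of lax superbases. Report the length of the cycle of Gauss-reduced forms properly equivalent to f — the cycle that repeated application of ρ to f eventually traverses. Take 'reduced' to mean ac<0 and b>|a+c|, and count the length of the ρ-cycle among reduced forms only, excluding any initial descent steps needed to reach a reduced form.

D = 73, ⌊√D⌋ = 8
descent: ρ → (4,3,-4)  [lands on river]
river: ρ → (-4,5,3)
river: ρ → (3,7,-2)
river: ρ → (-2,5,6)
river: ρ → (6,7,-1)
river: ρ → (-1,7,6)
river: ρ → (6,5,-2)
river: ρ → (-2,7,3)
river: ρ → (3,5,-4)
river: ρ → (-4,3,4)
river: ρ → (4,5,-3)
river: ρ → (-3,7,2)
river: ρ → (2,5,-6)
river: ρ → (-6,7,1)
river: ρ → (1,7,-6)
river: ρ → (-6,5,2)
river: ρ → (2,7,-3)
river: ρ → (-3,5,4)
ρ-cycle length = 18 (tail of 1 descent step not counted)

18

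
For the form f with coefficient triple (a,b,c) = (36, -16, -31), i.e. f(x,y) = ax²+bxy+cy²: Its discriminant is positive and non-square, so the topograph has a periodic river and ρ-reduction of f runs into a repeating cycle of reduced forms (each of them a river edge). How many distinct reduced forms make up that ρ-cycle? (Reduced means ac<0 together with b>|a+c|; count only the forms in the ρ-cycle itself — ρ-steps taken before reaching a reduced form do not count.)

D = 4720, ⌊√D⌋ = 68
descent: ρ → (-31,16,36)  [lands on river]
river: ρ → (36,56,-11)
river: ρ → (-11,54,41)
river: ρ → (41,28,-24)
river: ρ → (-24,68,1)
river: ρ → (1,68,-24)
river: ρ → (-24,28,41)
river: ρ → (41,54,-11)
river: ρ → (-11,56,36)
river: ρ → (36,16,-31)
river: ρ → (-31,46,21)
river: ρ → (21,38,-39)
river: ρ → (-39,40,20)
river: ρ → (20,40,-39)
river: ρ → (-39,38,21)
river: ρ → (21,46,-31)
ρ-cycle length = 16 (tail of 1 descent step not counted)

16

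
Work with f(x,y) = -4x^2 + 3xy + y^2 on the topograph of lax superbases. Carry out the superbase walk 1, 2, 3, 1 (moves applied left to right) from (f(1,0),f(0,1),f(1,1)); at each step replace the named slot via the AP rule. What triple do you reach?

start (-4,1,0) = (f(1,0),f(0,1),f(1,1))
replace slot 1: 2·(1+0) − (-4) = 6 → (6,1,0)
replace slot 2: 2·(6+0) − 1 = 11 → (6,11,0)
replace slot 3: 2·(6+11) − 0 = 34 → (6,11,34)
replace slot 1: 2·(11+34) − 6 = 84 → (84,11,34)

84,11,34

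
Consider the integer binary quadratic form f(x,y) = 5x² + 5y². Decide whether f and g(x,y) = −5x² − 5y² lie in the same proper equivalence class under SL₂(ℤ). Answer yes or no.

D₁ = -100, D₂ = -100
f: reduced (well bottom): (5,0,5) with a≤c, −a<b≤a
g is negative-definite; reduce −g:
−g: reduced (well bottom): (5,0,5) with a≤c, −a<b≤a
flip sign back: reduced form of g is (-5,0,-5)
reduced forms (5, 0, 5) vs (-5, 0, -5) ⇒ inequivalent

no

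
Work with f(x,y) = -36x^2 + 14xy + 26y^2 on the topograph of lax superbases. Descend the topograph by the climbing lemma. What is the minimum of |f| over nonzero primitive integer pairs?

river: ρ → (26,38,-24)
river: ρ → (-24,58,6)
river: ρ → (6,62,-4)
river: ρ → (-4,58,36)
river: ρ → (36,14,-26)
river: ρ → (-26,38,24)
river: ρ → (24,58,-6)
river: ρ → (-6,62,4)
river: ρ → (4,58,-36)
river: ρ → (-36,14,26)
closes: descent 0, river 10
min |a| on river = 4

4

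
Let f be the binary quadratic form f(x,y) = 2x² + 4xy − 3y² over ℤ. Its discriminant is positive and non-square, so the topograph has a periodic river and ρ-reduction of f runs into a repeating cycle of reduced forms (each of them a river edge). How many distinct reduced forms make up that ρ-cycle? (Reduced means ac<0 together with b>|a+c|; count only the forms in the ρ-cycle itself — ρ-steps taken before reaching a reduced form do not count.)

D = 40, ⌊√D⌋ = 6
river: ρ → (-3,2,3)
river: ρ → (3,4,-2)
river: ρ → (-2,4,3)
river: ρ → (3,2,-3)
river: ρ → (-3,4,2)
river: ρ → (2,4,-3)
ρ-cycle length = 6 (tail of 0 descent steps not counted)

6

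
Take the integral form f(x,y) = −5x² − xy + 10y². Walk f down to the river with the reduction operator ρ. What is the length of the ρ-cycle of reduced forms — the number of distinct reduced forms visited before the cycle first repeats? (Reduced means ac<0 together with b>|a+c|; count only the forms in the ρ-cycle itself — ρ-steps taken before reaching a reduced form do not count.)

D = 201, ⌊√D⌋ = 14
descent: ρ → (10,1,-5)
descent: ρ → (-5,9,6)  [lands on river]
river: ρ → (6,3,-8)
river: ρ → (-8,13,1)
river: ρ → (1,13,-8)
river: ρ → (-8,3,6)
river: ρ → (6,9,-5)
river: ρ → (-5,11,4)
river: ρ → (4,13,-2)
river: ρ → (-2,11,10)
river: ρ → (10,9,-3)
river: ρ → (-3,9,10)
river: ρ → (10,11,-2)
river: ρ → (-2,13,4)
river: ρ → (4,11,-5)
ρ-cycle length = 14 (tail of 2 descent steps not counted)

14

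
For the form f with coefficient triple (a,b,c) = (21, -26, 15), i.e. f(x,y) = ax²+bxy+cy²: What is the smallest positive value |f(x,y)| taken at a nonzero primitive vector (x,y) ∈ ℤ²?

translate: b→16 (≡-26 mod 42), so (21,-26,15)→(21,16,10)
flip: (21,16,10)→(10,-16,21)
translate: b→4 (≡-16 mod 20), so (10,-16,21)→(10,4,15)
reduced (well bottom): (10,4,15) with a≤c, −a<b≤a
well minimum = a = 10

10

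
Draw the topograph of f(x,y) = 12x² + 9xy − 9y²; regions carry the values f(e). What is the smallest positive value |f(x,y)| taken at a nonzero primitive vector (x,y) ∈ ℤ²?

river: ρ → (-9,9,12)
river: ρ → (12,15,-6)
river: ρ → (-6,21,3)
river: ρ → (3,21,-6)
river: ρ → (-6,15,12)
river: ρ → (12,9,-9)
closes: descent 0, river 6
min |a| on river = 3

3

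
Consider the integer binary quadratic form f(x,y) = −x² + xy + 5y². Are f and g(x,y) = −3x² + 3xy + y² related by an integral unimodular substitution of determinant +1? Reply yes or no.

D₁ = 21, D₂ = 21
river cycle of f (length 2): (-1, 3, 3), (3, 3, -1)
river cycle of g (length 2): (1, 3, -3), (-3, 3, 1)
cycles differ ⇒ inequivalent

no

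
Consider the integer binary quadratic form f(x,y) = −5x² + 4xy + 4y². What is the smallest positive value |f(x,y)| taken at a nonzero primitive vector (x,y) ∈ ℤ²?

river: ρ → (4,4,-5)
river: ρ → (-5,6,3)
river: ρ → (3,6,-5)
river: ρ → (-5,4,4)
closes: descent 0, river 4
min |a| on river = 3

3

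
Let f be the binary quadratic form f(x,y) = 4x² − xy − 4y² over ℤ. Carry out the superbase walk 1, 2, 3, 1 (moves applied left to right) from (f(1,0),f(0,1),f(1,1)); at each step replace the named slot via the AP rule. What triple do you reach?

start (4,-4,-1) = (f(1,0),f(0,1),f(1,1))
replace slot 1: 2·((-4)+(-1)) − 4 = -14 → (-14,-4,-1)
replace slot 2: 2·((-14)+(-1)) − (-4) = -26 → (-14,-26,-1)
replace slot 3: 2·((-14)+(-26)) − (-1) = -79 → (-14,-26,-79)
replace slot 1: 2·((-26)+(-79)) − (-14) = -196 → (-196,-26,-79)

-196,-26,-79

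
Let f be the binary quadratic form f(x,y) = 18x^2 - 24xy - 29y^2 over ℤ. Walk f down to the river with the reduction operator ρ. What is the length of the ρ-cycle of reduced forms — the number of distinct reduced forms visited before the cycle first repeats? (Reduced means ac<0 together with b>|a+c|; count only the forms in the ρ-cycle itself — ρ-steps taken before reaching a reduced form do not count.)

D = 2664, ⌊√D⌋ = 51
descent: ρ → (-29,24,18)  [lands on river]
river: ρ → (18,48,-5)
river: ρ → (-5,42,45)
river: ρ → (45,48,-2)
river: ρ → (-2,48,45)
river: ρ → (45,42,-5)
river: ρ → (-5,48,18)
river: ρ → (18,24,-29)
river: ρ → (-29,34,13)
river: ρ → (13,44,-14)
river: ρ → (-14,40,19)
river: ρ → (19,36,-18)
river: ρ → (-18,36,19)
river: ρ → (19,40,-14)
river: ρ → (-14,44,13)
river: ρ → (13,34,-29)
ρ-cycle length = 16 (tail of 1 descent step not counted)

16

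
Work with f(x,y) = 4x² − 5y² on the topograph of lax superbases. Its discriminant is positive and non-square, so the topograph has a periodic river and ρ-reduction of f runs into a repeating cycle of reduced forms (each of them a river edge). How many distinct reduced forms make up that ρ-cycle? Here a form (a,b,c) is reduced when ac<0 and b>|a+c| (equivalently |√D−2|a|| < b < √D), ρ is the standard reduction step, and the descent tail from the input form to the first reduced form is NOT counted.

D = 80, ⌊√D⌋ = 8
descent: ρ → (-5,0,4)
descent: ρ → (4,8,-1)  [lands on river]
river: ρ → (-1,8,4)
ρ-cycle length = 2 (tail of 2 descent steps not counted)

2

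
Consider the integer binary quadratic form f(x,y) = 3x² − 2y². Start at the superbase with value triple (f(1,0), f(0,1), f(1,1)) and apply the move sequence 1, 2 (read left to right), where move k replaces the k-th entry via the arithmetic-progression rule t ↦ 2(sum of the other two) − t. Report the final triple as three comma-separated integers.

start (3,-2,1) = (f(1,0),f(0,1),f(1,1))
replace slot 1: 2·((-2)+1) − 3 = -5 → (-5,-2,1)
replace slot 2: 2·((-5)+1) − (-2) = -6 → (-5,-6,1)

-5,-6,1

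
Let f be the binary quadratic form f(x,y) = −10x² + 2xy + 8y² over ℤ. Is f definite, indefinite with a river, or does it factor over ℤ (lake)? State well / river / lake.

D = b²−4ac = 2² − 4·(-10)·8 = 324
D = 18² is a perfect square ⇒ form factors over ℤ ⇒ lakes

lake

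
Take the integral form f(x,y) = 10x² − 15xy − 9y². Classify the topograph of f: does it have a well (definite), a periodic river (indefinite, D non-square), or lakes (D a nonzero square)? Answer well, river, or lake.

D = b²−4ac = (-15)² − 4·10·(-9) = 585
D > 0 non-square ⇒ indefinite ⇒ periodic river

river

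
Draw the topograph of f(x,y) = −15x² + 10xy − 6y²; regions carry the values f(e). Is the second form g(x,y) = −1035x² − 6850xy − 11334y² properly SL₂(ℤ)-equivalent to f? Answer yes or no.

D₁ = -260, D₂ = -260
f is negative-definite; reduce −f:
−f: flip: (15,-10,6)→(6,10,15)
−f: translate: b→-2 (≡10 mod 12), so (6,10,15)→(6,-2,11)
−f: reduced (well bottom): (6,-2,11) with a≤c, −a<b≤a
flip sign back: reduced form of f is (-6,2,-11)
g is negative-definite; reduce −g:
−g: translate: b→640 (≡6850 mod 2070), so (1035,6850,11334)→(1035,640,99)
−g: flip: (1035,640,99)→(99,-640,1035)
−g: translate: b→-46 (≡-640 mod 198), so (99,-640,1035)→(99,-46,6)
−g: flip: (99,-46,6)→(6,46,99)
−g: translate: b→-2 (≡46 mod 12), so (6,46,99)→(6,-2,11)
−g: reduced (well bottom): (6,-2,11) with a≤c, −a<b≤a
flip sign back: reduced form of g is (-6,2,-11)
reduced forms (-6, 2, -11) vs (-6, 2, -11) ⇒ equivalent

yes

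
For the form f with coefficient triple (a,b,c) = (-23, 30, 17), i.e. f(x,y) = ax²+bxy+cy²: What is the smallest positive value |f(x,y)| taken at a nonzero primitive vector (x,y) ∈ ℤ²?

river: ρ → (17,38,-15)
river: ρ → (-15,22,33)
river: ρ → (33,44,-4)
river: ρ → (-4,44,33)
river: ρ → (33,22,-15)
river: ρ → (-15,38,17)
river: ρ → (17,30,-23)
river: ρ → (-23,16,24)
river: ρ → (24,32,-15)
river: ρ → (-15,28,28)
river: ρ → (28,28,-15)
river: ρ → (-15,32,24)
river: ρ → (24,16,-23)
river: ρ → (-23,30,17)
closes: descent 0, river 14
min |a| on river = 4

4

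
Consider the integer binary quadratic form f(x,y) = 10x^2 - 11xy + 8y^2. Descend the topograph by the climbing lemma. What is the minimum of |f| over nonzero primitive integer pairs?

translate: b→9 (≡-11 mod 20), so (10,-11,8)→(10,9,7)
flip: (10,9,7)→(7,-9,10)
translate: b→5 (≡-9 mod 14), so (7,-9,10)→(7,5,8)
reduced (well bottom): (7,5,8) with a≤c, −a<b≤a
well minimum = a = 7

7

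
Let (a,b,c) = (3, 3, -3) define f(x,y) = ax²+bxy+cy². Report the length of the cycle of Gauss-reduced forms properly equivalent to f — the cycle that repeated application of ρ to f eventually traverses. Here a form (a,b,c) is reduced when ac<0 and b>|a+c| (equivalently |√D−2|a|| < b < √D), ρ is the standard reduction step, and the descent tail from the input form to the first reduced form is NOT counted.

D = 45, ⌊√D⌋ = 6
river: ρ → (-3,3,3)
river: ρ → (3,3,-3)
ρ-cycle length = 2 (tail of 0 descent steps not counted)

2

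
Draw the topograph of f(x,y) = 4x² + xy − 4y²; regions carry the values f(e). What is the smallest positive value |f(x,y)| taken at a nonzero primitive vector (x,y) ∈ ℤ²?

river: ρ → (-4,7,1)
river: ρ → (1,7,-4)
river: ρ → (-4,1,4)
river: ρ → (4,7,-1)
river: ρ → (-1,7,4)
river: ρ → (4,1,-4)
closes: descent 0, river 6
min |a| on river = 1

1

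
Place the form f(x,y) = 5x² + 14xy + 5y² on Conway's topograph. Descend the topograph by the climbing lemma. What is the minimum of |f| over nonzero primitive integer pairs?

descent: ρ → (5,6,-3)  [lands on river]
river: ρ → (-3,6,5)
river: ρ → (5,4,-4)
river: ρ → (-4,4,5)
closes: descent 1, river 4
min |a| on river = 3

3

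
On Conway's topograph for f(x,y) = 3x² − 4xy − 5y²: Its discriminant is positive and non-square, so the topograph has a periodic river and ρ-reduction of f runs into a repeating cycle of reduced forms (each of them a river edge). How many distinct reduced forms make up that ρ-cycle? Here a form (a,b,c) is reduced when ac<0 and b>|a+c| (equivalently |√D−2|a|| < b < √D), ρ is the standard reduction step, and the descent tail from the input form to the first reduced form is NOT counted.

D = 76, ⌊√D⌋ = 8
descent: ρ → (-5,4,3)  [lands on river]
river: ρ → (3,8,-1)
river: ρ → (-1,8,3)
river: ρ → (3,4,-5)
river: ρ → (-5,6,2)
river: ρ → (2,6,-5)
ρ-cycle length = 6 (tail of 1 descent step not counted)

6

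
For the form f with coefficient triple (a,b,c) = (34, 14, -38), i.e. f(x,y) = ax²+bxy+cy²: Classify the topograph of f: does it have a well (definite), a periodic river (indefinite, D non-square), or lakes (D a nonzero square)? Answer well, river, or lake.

D = b²−4ac = 14² − 4·34·(-38) = 5364
D > 0 non-square ⇒ indefinite ⇒ periodic river

river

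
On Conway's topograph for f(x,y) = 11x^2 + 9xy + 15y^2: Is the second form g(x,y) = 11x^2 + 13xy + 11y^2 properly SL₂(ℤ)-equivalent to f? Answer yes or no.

D₁ = -579, D₂ = -315
discriminants differ ⇒ not SL₂(ℤ)-equivalent

no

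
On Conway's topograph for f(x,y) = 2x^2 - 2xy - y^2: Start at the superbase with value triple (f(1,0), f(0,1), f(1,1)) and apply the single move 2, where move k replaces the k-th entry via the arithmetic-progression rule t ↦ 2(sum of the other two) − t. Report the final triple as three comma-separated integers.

start (2,-1,-1) = (f(1,0),f(0,1),f(1,1))
replace slot 2: 2·(2+(-1)) − (-1) = 3 → (2,3,-1)

2,3,-1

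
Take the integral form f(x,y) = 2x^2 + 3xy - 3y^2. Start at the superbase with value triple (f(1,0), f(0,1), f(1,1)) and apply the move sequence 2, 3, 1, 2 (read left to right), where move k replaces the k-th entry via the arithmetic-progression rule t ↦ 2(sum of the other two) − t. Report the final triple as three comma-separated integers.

start (2,-3,2) = (f(1,0),f(0,1),f(1,1))
replace slot 2: 2·(2+2) − (-3) = 11 → (2,11,2)
replace slot 3: 2·(2+11) − 2 = 24 → (2,11,24)
replace slot 1: 2·(11+24) − 2 = 68 → (68,11,24)
replace slot 2: 2·(68+24) − 11 = 173 → (68,173,24)

68,173,24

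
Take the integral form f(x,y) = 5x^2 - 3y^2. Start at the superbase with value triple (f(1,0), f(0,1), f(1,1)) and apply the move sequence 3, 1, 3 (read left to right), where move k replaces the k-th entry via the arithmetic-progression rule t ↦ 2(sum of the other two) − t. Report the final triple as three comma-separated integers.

start (5,-3,2) = (f(1,0),f(0,1),f(1,1))
replace slot 3: 2·(5+(-3)) − 2 = 2 → (5,-3,2)
replace slot 1: 2·((-3)+2) − 5 = -7 → (-7,-3,2)
replace slot 3: 2·((-7)+(-3)) − 2 = -22 → (-7,-3,-22)

-7,-3,-22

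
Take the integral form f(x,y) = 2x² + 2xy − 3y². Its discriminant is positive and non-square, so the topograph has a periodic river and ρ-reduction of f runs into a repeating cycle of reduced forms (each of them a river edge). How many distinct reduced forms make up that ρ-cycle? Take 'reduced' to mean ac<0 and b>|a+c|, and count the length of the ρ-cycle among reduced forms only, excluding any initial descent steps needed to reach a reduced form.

D = 28, ⌊√D⌋ = 5
river: ρ → (-3,4,1)
river: ρ → (1,4,-3)
river: ρ → (-3,2,2)
river: ρ → (2,2,-3)
ρ-cycle length = 4 (tail of 0 descent steps not counted)

4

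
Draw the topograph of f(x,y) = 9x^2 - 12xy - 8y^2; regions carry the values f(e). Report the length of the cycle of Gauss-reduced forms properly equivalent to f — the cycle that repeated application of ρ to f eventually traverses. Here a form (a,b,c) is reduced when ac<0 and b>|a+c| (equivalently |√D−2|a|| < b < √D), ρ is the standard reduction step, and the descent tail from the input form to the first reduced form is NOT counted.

D = 432, ⌊√D⌋ = 20
descent: ρ → (-8,12,9)  [lands on river]
river: ρ → (9,6,-11)
river: ρ → (-11,16,4)
river: ρ → (4,16,-11)
river: ρ → (-11,6,9)
river: ρ → (9,12,-8)
river: ρ → (-8,20,1)
river: ρ → (1,20,-8)
ρ-cycle length = 8 (tail of 1 descent step not counted)

8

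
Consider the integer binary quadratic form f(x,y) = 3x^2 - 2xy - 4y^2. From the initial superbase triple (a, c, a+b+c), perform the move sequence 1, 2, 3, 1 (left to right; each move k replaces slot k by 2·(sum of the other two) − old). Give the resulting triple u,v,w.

start (3,-4,-3) = (f(1,0),f(0,1),f(1,1))
replace slot 1: 2·((-4)+(-3)) − 3 = -17 → (-17,-4,-3)
replace slot 2: 2·((-17)+(-3)) − (-4) = -36 → (-17,-36,-3)
replace slot 3: 2·((-17)+(-36)) − (-3) = -103 → (-17,-36,-103)
replace slot 1: 2·((-36)+(-103)) − (-17) = -261 → (-261,-36,-103)

-261,-36,-103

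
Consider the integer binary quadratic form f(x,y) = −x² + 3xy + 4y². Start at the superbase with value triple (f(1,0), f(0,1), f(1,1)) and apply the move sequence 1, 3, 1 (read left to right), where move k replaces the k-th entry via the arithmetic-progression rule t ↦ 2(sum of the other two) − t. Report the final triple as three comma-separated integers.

start (-1,4,6) = (f(1,0),f(0,1),f(1,1))
replace slot 1: 2·(4+6) − (-1) = 21 → (21,4,6)
replace slot 3: 2·(21+4) − 6 = 44 → (21,4,44)
replace slot 1: 2·(4+44) − 21 = 75 → (75,4,44)

75,4,44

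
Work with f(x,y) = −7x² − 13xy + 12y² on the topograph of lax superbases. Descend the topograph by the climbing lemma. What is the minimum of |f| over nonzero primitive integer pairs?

descent: ρ → (12,13,-7)  [lands on river]
river: ρ → (-7,15,10)
river: ρ → (10,5,-12)
river: ρ → (-12,19,3)
river: ρ → (3,17,-18)
river: ρ → (-18,19,2)
river: ρ → (2,21,-8)
river: ρ → (-8,11,12)
closes: descent 1, river 8
min |a| on river = 2

2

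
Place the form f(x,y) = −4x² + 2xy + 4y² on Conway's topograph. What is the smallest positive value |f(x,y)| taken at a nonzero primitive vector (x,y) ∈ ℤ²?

river: ρ → (4,6,-2)
river: ρ → (-2,6,4)
river: ρ → (4,2,-4)
river: ρ → (-4,6,2)
river: ρ → (2,6,-4)
river: ρ → (-4,2,4)
closes: descent 0, river 6
min |a| on river = 2

2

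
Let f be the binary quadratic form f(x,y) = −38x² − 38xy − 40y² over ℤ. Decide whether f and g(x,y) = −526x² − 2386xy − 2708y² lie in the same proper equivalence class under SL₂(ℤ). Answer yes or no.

D₁ = -4636, D₂ = -4636
f is negative-definite; reduce −f:
−f: reduced (well bottom): (38,38,40) with a≤c, −a<b≤a
flip sign back: reduced form of f is (-38,-38,-40)
g is negative-definite; reduce −g:
−g: translate: b→282 (≡2386 mod 1052), so (526,2386,2708)→(526,282,40)
−g: flip: (526,282,40)→(40,-282,526)
−g: translate: b→38 (≡-282 mod 80), so (40,-282,526)→(40,38,38)
−g: flip: (40,38,38)→(38,-38,40)
−g: translate: b→38 (≡-38 mod 76), so (38,-38,40)→(38,38,40)
−g: reduced (well bottom): (38,38,40) with a≤c, −a<b≤a
flip sign back: reduced form of g is (-38,-38,-40)
reduced forms (-38, -38, -40) vs (-38, -38, -40) ⇒ equivalent

yes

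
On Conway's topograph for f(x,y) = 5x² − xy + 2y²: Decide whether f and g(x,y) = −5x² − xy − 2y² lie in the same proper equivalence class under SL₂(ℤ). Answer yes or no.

D₁ = -39, D₂ = -39
f: flip: (5,-1,2)→(2,1,5)
f: reduced (well bottom): (2,1,5) with a≤c, −a<b≤a
g is negative-definite; reduce −g:
−g: flip: (5,1,2)→(2,-1,5)
−g: reduced (well bottom): (2,-1,5) with a≤c, −a<b≤a
flip sign back: reduced form of g is (-2,1,-5)
reduced forms (2, 1, 5) vs (-2, 1, -5) ⇒ inequivalent

no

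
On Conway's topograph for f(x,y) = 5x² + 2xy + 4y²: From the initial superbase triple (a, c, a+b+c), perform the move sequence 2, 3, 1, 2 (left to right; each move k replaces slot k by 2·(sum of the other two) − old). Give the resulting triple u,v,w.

start (5,4,11) = (f(1,0),f(0,1),f(1,1))
replace slot 2: 2·(5+11) − 4 = 28 → (5,28,11)
replace slot 3: 2·(5+28) − 11 = 55 → (5,28,55)
replace slot 1: 2·(28+55) − 5 = 161 → (161,28,55)
replace slot 2: 2·(161+55) − 28 = 404 → (161,404,55)

161,404,55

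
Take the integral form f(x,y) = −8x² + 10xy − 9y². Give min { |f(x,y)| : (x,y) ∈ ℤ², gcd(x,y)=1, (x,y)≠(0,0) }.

translate: b→6 (≡-10 mod 16), so (8,-10,9)→(8,6,7)
flip: (8,6,7)→(7,-6,8)
reduced (well bottom): (7,-6,8) with a≤c, −a<b≤a
well minimum |f| = |-7| = 7 (negative-definite)

7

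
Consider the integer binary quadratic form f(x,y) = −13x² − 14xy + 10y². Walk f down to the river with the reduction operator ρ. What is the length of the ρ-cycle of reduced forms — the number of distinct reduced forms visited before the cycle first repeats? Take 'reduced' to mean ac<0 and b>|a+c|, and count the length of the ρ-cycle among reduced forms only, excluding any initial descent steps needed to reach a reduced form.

D = 716, ⌊√D⌋ = 26
descent: ρ → (10,14,-13)  [lands on river]
river: ρ → (-13,12,11)
river: ρ → (11,10,-14)
river: ρ → (-14,18,7)
river: ρ → (7,24,-5)
river: ρ → (-5,26,2)
river: ρ → (2,26,-5)
river: ρ → (-5,24,7)
river: ρ → (7,18,-14)
river: ρ → (-14,10,11)
river: ρ → (11,12,-13)
river: ρ → (-13,14,10)
river: ρ → (10,26,-1)
river: ρ → (-1,26,10)
ρ-cycle length = 14 (tail of 1 descent step not counted)

14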